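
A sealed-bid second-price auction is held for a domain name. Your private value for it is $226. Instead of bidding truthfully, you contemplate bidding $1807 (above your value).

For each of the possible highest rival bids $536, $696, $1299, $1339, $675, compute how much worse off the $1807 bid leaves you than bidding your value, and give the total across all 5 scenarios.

The deviation costs you only when the competing bid falls strictly between $226 and $1807; elsewhere both bids give the same outcome.
$536: truthful payoff $0, deviation payoff −$310 → loss $310.
$696: truthful payoff $0, deviation payoff −$470 → loss $470.
$1299: truthful payoff $0, deviation payoff −$1073 → loss $1073.
$1339: truthful payoff $0, deviation payoff −$1113 → loss $1113.
$675: truthful payoff $0, deviation payoff −$449 → loss $449.
Total loss = $310 + $470 + $1073 + $1113 + $449 = $3415.

$3415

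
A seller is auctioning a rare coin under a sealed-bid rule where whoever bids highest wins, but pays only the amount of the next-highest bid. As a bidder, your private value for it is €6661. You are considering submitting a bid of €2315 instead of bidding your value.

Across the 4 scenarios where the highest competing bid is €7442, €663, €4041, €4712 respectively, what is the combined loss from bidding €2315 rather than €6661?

The deviation costs you only when the competing bid falls strictly between €2315 and €6661; elsewhere both bids give the same outcome.
€7442: outcomes coincide → loss €0.
€663: outcomes coincide → loss €0.
€4041: truthful payoff €2620, deviation payoff €0 → loss €2620.
€4712: truthful payoff €1949, deviation payoff €0 → loss €1949.
Total loss = €2620 + €1949 = €4569.

€4569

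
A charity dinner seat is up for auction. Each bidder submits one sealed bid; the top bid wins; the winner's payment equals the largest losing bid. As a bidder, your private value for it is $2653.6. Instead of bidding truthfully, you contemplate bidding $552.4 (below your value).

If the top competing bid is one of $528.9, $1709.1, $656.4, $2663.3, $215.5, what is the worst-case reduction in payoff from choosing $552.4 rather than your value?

$1997.2

$528.9: same outcome either way → loss $0.
$1709.1: truthful gives $944.5, deviation gives $0 → loss $944.5.
$656.4: truthful gives $1997.2, deviation gives $0 → loss $1997.2.
$2663.3: same outcome either way → loss $0.
$215.5: same outcome either way → loss $0.
Maximum loss: $1997.2.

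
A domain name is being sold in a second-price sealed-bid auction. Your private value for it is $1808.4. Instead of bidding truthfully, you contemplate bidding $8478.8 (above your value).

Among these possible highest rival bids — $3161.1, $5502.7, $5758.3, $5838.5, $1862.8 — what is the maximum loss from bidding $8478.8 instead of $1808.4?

$3161.1: truthful gives $0, deviation gives −$1352.7 → loss $1352.7.
$5502.7: truthful gives $0, deviation gives −$3694.3 → loss $3694.3.
$5758.3: truthful gives $0, deviation gives −$3949.9 → loss $3949.9.
$5838.5: truthful gives $0, deviation gives −$4030.1 → loss $4030.1.
$1862.8: truthful gives $0, deviation gives −$54.4 → loss $54.4.
Maximum loss: $4030.1.

$4030.1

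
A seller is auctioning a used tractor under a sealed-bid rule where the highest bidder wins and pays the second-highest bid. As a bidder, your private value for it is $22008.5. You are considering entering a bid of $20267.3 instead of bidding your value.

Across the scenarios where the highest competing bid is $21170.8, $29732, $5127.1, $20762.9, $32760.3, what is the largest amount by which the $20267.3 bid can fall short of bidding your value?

$21170.8: truthful gives $837.7, deviation gives $0 → loss $837.7.
$29732: same outcome either way → loss $0.
$5127.1: same outcome either way → loss $0.
$20762.9: truthful gives $1245.6, deviation gives $0 → loss $1245.6.
$32760.3: same outcome either way → loss $0.
Maximum loss: $1245.6.

$1245.6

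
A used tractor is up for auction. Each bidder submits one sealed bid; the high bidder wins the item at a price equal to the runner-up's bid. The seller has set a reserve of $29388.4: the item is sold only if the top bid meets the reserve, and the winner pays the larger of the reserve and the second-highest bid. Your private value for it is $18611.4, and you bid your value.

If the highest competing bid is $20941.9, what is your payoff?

$0

Your bid $18611.4 is below the highest competing bid $20941.9, so you lose. Payoff $0.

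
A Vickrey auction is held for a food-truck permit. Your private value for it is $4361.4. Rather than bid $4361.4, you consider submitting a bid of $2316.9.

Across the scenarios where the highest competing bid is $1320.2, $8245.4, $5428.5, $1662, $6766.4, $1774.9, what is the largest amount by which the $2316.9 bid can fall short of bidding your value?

$1320.2: same outcome either way → loss $0.
$8245.4: same outcome either way → loss $0.
$5428.5: same outcome either way → loss $0.
$1662: same outcome either way → loss $0.
$6766.4: same outcome either way → loss $0.
$1774.9: same outcome either way → loss $0.
Maximum loss: $0.

$0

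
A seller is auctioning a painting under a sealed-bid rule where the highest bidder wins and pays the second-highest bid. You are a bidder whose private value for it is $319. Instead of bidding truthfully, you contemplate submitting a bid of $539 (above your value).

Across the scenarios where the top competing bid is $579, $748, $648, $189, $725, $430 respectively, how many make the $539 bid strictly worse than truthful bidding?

1

The deviation hurts exactly when the highest competing bid lies strictly between $319 and $539 — overbidding then wins at a price above your value.
$579: above both → same outcome either way.
$748: above both → same outcome either way.
$648: above both → same outcome either way.
$189: below both → same outcome either way.
$725: above both → same outcome either way.
$430: inside the interval → strictly worse (loss $111).
Count: 1.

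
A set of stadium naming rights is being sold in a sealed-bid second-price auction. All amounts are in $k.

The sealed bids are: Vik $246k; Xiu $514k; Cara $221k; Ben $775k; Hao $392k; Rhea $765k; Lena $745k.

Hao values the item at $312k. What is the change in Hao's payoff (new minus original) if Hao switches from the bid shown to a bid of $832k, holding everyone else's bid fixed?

The highest bid among the other bidders is $775k; Hao's bid doesn't change that.
Original bid $392k: Hao is not highest (top rival bid is $775k); payoff $0k.
Alternative bid $832k: Hao is highest, pays the top rival bid $775k; payoff $312k − $775k = −$463k.
Change in payoff = −$463k − ($0k) = −$463k.

−$463k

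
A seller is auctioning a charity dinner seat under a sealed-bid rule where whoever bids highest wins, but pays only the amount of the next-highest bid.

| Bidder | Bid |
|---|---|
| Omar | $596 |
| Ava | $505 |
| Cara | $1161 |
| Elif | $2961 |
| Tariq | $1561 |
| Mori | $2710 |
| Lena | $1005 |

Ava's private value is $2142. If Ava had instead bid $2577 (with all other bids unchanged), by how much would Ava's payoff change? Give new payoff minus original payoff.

$0

The highest bid among the other bidders is $2961; Ava's bid doesn't change that.
Original bid $505: Ava is not highest (top rival bid is $2961); payoff $0.
Alternative bid $2577: Ava is not highest (top rival bid is $2961); payoff $0.
Change in payoff = $0 − ($0) = $0.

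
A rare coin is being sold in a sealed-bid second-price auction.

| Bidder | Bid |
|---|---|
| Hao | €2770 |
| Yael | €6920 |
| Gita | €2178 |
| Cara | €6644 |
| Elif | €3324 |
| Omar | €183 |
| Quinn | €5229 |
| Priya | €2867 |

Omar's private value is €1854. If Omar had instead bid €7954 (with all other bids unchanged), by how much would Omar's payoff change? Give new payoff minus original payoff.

The highest bid among the other bidders is €6920; Omar's bid doesn't change that.
Original bid €183: Omar is not highest (top rival bid is €6920); payoff €0.
Alternative bid €7954: Omar is highest, pays the top rival bid €6920; payoff €1854 − €6920 = −€5066.
Change in payoff = −€5066 − (€0) = −€5066.

−€5066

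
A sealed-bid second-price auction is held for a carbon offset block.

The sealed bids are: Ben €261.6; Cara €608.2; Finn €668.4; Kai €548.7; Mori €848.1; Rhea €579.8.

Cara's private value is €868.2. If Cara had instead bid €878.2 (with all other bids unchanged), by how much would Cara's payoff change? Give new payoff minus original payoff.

€20.1

The highest bid among the other bidders is €848.1; Cara's bid doesn't change that.
Original bid €608.2: Cara is not highest (top rival bid is €848.1); payoff €0.
Alternative bid €878.2: Cara is highest, pays the top rival bid €848.1; payoff €868.2 − €848.1 = €20.1.
Change in payoff = €20.1 − (€0) = €20.1.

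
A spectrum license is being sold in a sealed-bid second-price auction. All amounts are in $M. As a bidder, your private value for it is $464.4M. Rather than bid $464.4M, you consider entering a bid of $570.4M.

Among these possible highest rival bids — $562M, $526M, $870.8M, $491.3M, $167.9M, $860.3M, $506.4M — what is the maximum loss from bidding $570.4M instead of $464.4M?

$562M: truthful gives $0M, deviation gives −$97.6M → loss $97.6M.
$526M: truthful gives $0M, deviation gives −$61.6M → loss $61.6M.
$870.8M: same outcome either way → loss $0M.
$491.3M: truthful gives $0M, deviation gives −$26.9M → loss $26.9M.
$167.9M: same outcome either way → loss $0M.
$860.3M: same outcome either way → loss $0M.
$506.4M: truthful gives $0M, deviation gives −$42M → loss $42M.
Maximum loss: $97.6M.

$97.6M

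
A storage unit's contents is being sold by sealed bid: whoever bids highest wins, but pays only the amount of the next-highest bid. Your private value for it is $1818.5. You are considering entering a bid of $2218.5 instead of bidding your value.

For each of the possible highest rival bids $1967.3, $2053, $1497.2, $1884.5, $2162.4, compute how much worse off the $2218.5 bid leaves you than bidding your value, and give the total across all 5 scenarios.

The deviation costs you only when the competing bid falls strictly between $1818.5 and $2218.5; elsewhere both bids give the same outcome.
$1967.3: truthful payoff $0, deviation payoff −$148.8 → loss $148.8.
$2053: truthful payoff $0, deviation payoff −$234.5 → loss $234.5.
$1497.2: outcomes coincide → loss $0.
$1884.5: truthful payoff $0, deviation payoff −$66 → loss $66.
$2162.4: truthful payoff $0, deviation payoff −$343.9 → loss $343.9.
Total loss = $148.8 + $234.5 + $66 + $343.9 = $793.2.
In a second-price auction your bid sets only whether you win, not what you pay, so bidding your true value is weakly dominant.

$793.2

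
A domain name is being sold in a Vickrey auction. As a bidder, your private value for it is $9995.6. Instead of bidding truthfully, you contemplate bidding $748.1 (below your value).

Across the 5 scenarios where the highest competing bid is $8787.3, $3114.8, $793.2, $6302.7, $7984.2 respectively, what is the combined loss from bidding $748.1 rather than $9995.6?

$22995.8

The deviation costs you only when the competing bid falls strictly between $748.1 and $9995.6; elsewhere both bids give the same outcome.
$8787.3: truthful payoff $1208.3, deviation payoff $0 → loss $1208.3.
$3114.8: truthful payoff $6880.8, deviation payoff $0 → loss $6880.8.
$793.2: truthful payoff $9202.4, deviation payoff $0 → loss $9202.4.
$6302.7: truthful payoff $3692.9, deviation payoff $0 → loss $3692.9.
$7984.2: truthful payoff $2011.4, deviation payoff $0 → loss $2011.4.
Total loss = $1208.3 + $6880.8 + $9202.4 + $3692.9 + $2011.4 = $22995.8.
In a second-price auction your bid sets only whether you win, not what you pay, so bidding your true value is weakly dominant.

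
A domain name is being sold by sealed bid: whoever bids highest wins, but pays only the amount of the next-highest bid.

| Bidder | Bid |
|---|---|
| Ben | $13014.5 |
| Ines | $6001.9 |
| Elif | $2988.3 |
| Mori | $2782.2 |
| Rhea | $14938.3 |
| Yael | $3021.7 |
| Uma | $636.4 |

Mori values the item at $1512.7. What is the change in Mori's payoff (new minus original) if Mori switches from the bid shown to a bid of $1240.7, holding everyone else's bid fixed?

The highest bid among the other bidders is $14938.3; Mori's bid doesn't change that.
Original bid $2782.2: Mori is not highest (top rival bid is $14938.3); payoff $0.
Alternative bid $1240.7: Mori is not highest (top rival bid is $14938.3); payoff $0.
Change in payoff = $0 − ($0) = $0.

$0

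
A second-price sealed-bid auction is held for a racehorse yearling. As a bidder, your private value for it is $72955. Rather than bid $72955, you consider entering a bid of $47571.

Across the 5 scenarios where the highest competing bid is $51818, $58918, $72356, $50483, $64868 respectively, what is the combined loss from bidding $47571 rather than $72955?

$66332

The deviation costs you only when the competing bid falls strictly between $47571 and $72955; elsewhere both bids give the same outcome.
$51818: truthful payoff $21137, deviation payoff $0 → loss $21137.
$58918: truthful payoff $14037, deviation payoff $0 → loss $14037.
$72356: truthful payoff $599, deviation payoff $0 → loss $599.
$50483: truthful payoff $22472, deviation payoff $0 → loss $22472.
$64868: truthful payoff $8087, deviation payoff $0 → loss $8087.
Total loss = $21137 + $14037 + $599 + $22472 + $8087 = $66332.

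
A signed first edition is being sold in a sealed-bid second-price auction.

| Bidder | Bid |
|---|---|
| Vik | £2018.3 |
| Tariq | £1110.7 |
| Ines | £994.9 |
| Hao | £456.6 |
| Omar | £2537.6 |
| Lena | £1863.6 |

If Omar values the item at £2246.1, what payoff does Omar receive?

£227.8

Highest bid: Omar at £2537.6, so Omar wins.
Second-highest bid: Vik at £2018.3 — that is the price the winner pays.
Omar's payoff = value − price = £2246.1 − £2018.3 = £227.8.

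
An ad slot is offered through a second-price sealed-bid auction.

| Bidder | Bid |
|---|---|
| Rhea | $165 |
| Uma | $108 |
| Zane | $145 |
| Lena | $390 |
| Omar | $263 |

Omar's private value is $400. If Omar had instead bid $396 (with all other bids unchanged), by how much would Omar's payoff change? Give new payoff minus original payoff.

$10

The highest bid among the other bidders is $390; Omar's bid doesn't change that.
Original bid $263: Omar is not highest (top rival bid is $390); payoff $0.
Alternative bid $396: Omar is highest, pays the top rival bid $390; payoff $400 − $390 = $10.
Change in payoff = $10 − ($0) = $10.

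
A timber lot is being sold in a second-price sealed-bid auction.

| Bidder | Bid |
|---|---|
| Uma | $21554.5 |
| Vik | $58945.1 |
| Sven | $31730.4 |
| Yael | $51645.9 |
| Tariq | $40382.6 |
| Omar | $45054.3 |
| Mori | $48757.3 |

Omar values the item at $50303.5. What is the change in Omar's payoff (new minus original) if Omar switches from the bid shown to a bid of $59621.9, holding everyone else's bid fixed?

−$8641.6

The highest bid among the other bidders is $58945.1; Omar's bid doesn't change that.
Original bid $45054.3: Omar is not highest (top rival bid is $58945.1); payoff $0.
Alternative bid $59621.9: Omar is highest, pays the top rival bid $58945.1; payoff $50303.5 − $58945.1 = −$8641.6.
Change in payoff = −$8641.6 − ($0) = −$8641.6.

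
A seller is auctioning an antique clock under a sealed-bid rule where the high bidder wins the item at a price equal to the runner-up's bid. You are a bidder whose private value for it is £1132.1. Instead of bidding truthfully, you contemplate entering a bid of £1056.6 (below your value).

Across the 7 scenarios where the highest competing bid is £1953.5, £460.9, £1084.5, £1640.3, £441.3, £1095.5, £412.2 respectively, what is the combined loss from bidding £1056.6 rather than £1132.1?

The deviation costs you only when the competing bid falls strictly between £1056.6 and £1132.1; elsewhere both bids give the same outcome.
£1953.5: outcomes coincide → loss £0.
£460.9: outcomes coincide → loss £0.
£1084.5: truthful payoff £47.6, deviation payoff £0 → loss £47.6.
£1640.3: outcomes coincide → loss £0.
£441.3: outcomes coincide → loss £0.
£1095.5: truthful payoff £36.6, deviation payoff £0 → loss £36.6.
£412.2: outcomes coincide → loss £0.
Total loss = £47.6 + £36.6 = £84.2.

£84.2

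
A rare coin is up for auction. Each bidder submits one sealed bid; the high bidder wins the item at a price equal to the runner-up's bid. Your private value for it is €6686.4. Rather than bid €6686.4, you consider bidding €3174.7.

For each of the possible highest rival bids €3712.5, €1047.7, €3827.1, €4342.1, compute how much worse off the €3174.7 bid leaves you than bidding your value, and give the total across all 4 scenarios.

The deviation costs you only when the competing bid falls strictly between €3174.7 and €6686.4; elsewhere both bids give the same outcome.
€3712.5: truthful payoff €2973.9, deviation payoff €0 → loss €2973.9.
€1047.7: outcomes coincide → loss €0.
€3827.1: truthful payoff €2859.3, deviation payoff €0 → loss €2859.3.
€4342.1: truthful payoff €2344.3, deviation payoff €0 → loss €2344.3.
Total loss = €2973.9 + €2859.3 + €2344.3 = €8177.5.
In a second-price auction your bid sets only whether you win, not what you pay, so bidding your true value is weakly dominant.

€8177.5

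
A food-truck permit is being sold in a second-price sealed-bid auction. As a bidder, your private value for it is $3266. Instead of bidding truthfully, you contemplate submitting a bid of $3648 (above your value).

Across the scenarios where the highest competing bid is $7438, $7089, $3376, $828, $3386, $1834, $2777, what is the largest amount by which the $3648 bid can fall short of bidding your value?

$7438: same outcome either way → loss $0.
$7089: same outcome either way → loss $0.
$3376: truthful gives $0, deviation gives −$110 → loss $110.
$828: same outcome either way → loss $0.
$3386: truthful gives $0, deviation gives −$120 → loss $120.
$1834: same outcome either way → loss $0.
$2777: same outcome either way → loss $0.
Maximum loss: $120.

$120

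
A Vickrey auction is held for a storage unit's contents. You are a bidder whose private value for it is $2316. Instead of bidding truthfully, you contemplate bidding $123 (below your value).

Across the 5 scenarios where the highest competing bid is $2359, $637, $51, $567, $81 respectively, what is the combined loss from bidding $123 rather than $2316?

The deviation costs you only when the competing bid falls strictly between $123 and $2316; elsewhere both bids give the same outcome.
$2359: outcomes coincide → loss $0.
$637: truthful payoff $1679, deviation payoff $0 → loss $1679.
$51: outcomes coincide → loss $0.
$567: truthful payoff $1749, deviation payoff $0 → loss $1749.
$81: outcomes coincide → loss $0.
Total loss = $1679 + $1749 = $3428.

$3428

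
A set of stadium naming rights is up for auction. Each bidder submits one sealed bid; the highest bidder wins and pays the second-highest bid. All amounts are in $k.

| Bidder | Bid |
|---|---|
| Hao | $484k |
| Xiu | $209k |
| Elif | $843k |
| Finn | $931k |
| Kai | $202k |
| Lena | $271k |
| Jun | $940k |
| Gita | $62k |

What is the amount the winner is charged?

$931k

Highest bid: Jun at $940k, so Jun wins.
Second-highest bid: Finn at $931k — that is the price the winner pays.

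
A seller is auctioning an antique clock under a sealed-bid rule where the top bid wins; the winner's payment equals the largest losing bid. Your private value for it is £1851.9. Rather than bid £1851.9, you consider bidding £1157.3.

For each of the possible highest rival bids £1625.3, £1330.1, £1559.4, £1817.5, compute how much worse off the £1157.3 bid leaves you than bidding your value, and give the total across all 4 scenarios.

The deviation costs you only when the competing bid falls strictly between £1157.3 and £1851.9; elsewhere both bids give the same outcome.
£1625.3: truthful payoff £226.6, deviation payoff £0 → loss £226.6.
£1330.1: truthful payoff £521.8, deviation payoff £0 → loss £521.8.
£1559.4: truthful payoff £292.5, deviation payoff £0 → loss £292.5.
£1817.5: truthful payoff £34.4, deviation payoff £0 → loss £34.4.
Total loss = £226.6 + £521.8 + £292.5 + £34.4 = £1075.3.

£1075.3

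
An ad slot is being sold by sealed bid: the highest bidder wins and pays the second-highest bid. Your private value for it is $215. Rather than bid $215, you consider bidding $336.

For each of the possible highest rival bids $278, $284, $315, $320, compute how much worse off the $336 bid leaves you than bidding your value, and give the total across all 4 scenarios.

$337

The deviation costs you only when the competing bid falls strictly between $215 and $336; elsewhere both bids give the same outcome.
$278: truthful payoff $0, deviation payoff −$63 → loss $63.
$284: truthful payoff $0, deviation payoff −$69 → loss $69.
$315: truthful payoff $0, deviation payoff −$100 → loss $100.
$320: truthful payoff $0, deviation payoff −$105 → loss $105.
Total loss = $63 + $69 + $100 + $105 = $337.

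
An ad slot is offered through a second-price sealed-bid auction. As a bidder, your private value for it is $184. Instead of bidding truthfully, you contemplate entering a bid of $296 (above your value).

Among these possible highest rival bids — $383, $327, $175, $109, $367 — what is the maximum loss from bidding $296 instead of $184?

$383: same outcome either way → loss $0.
$327: same outcome either way → loss $0.
$175: same outcome either way → loss $0.
$109: same outcome either way → loss $0.
$367: same outcome either way → loss $0.
Maximum loss: $0.

$0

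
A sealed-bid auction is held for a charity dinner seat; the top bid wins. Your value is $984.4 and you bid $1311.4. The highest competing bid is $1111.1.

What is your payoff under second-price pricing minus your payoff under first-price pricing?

You have the highest bid, so you win under either rule.
Second-price: pay $1111.1 → payoff −$126.7.
First-price: pay your own bid $1311.4 → payoff −$327.
Difference = −$126.7 − (−$327) = $200.3.

$200.3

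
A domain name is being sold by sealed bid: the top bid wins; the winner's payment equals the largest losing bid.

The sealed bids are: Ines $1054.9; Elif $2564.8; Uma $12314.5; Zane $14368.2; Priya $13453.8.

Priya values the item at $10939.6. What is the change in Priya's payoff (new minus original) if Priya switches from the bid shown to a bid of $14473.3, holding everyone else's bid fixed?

The highest bid among the other bidders is $14368.2; Priya's bid doesn't change that.
Original bid $13453.8: Priya is not highest (top rival bid is $14368.2); payoff $0.
Alternative bid $14473.3: Priya is highest, pays the top rival bid $14368.2; payoff $10939.6 − $14368.2 = −$3428.6.
Change in payoff = −$3428.6 − ($0) = −$3428.6.

−$3428.6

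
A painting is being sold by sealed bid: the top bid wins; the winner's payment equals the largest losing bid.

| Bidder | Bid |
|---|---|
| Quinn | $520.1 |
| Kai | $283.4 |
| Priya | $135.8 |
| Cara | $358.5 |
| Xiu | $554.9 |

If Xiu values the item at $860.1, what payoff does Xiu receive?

$340

Highest bid: Xiu at $554.9, so Xiu wins.
Second-highest bid: Quinn at $520.1 — that is the price the winner pays.
Xiu's payoff = value − price = $860.1 − $520.1 = $340.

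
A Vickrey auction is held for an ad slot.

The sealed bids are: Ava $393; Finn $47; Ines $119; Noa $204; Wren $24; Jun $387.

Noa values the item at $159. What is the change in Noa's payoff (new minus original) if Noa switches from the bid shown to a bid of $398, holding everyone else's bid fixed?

The highest bid among the other bidders is $393; Noa's bid doesn't change that.
Original bid $204: Noa is not highest (top rival bid is $393); payoff $0.
Alternative bid $398: Noa is highest, pays the top rival bid $393; payoff $159 − $393 = −$234.
Change in payoff = −$234 − ($0) = −$234.

−$234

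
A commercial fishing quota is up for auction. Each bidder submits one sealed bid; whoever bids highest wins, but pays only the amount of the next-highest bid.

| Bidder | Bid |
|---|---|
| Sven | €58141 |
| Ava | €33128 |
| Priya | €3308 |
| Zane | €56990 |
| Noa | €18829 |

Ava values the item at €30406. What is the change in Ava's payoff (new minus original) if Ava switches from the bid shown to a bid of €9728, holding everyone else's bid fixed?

The highest bid among the other bidders is €58141; Ava's bid doesn't change that.
Original bid €33128: Ava is not highest (top rival bid is €58141); payoff €0.
Alternative bid €9728: Ava is not highest (top rival bid is €58141); payoff €0.
Change in payoff = €0 − (€0) = €0.

€0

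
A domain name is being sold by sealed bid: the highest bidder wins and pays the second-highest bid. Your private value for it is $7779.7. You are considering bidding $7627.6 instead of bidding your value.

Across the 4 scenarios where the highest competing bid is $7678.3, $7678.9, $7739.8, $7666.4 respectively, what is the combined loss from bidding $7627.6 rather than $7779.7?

The deviation costs you only when the competing bid falls strictly between $7627.6 and $7779.7; elsewhere both bids give the same outcome.
$7678.3: truthful payoff $101.4, deviation payoff $0 → loss $101.4.
$7678.9: truthful payoff $100.8, deviation payoff $0 → loss $100.8.
$7739.8: truthful payoff $39.9, deviation payoff $0 → loss $39.9.
$7666.4: truthful payoff $113.3, deviation payoff $0 → loss $113.3.
Total loss = $101.4 + $100.8 + $39.9 + $113.3 = $355.4.

$355.4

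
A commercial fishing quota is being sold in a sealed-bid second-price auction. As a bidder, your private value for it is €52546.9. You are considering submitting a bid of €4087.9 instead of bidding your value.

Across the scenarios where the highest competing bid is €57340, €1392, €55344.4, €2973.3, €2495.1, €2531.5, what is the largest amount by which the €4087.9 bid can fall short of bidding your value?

€57340: same outcome either way → loss €0.
€1392: same outcome either way → loss €0.
€55344.4: same outcome either way → loss €0.
€2973.3: same outcome either way → loss €0.
€2495.1: same outcome either way → loss €0.
€2531.5: same outcome either way → loss €0.
Maximum loss: €0.

€0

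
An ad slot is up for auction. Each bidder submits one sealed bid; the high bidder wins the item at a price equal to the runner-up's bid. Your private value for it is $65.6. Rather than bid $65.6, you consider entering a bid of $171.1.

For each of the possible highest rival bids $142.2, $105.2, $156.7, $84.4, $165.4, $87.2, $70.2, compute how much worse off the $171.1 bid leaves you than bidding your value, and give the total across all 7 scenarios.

The deviation costs you only when the competing bid falls strictly between $65.6 and $171.1; elsewhere both bids give the same outcome.
$142.2: truthful payoff $0, deviation payoff −$76.6 → loss $76.6.
$105.2: truthful payoff $0, deviation payoff −$39.6 → loss $39.6.
$156.7: truthful payoff $0, deviation payoff −$91.1 → loss $91.1.
$84.4: truthful payoff $0, deviation payoff −$18.8 → loss $18.8.
$165.4: truthful payoff $0, deviation payoff −$99.8 → loss $99.8.
$87.2: truthful payoff $0, deviation payoff −$21.6 → loss $21.6.
$70.2: truthful payoff $0, deviation payoff −$4.6 → loss $4.6.
Total loss = $76.6 + $39.6 + $91.1 + $18.8 + $99.8 + $21.6 + $4.6 = $352.1.

$352.1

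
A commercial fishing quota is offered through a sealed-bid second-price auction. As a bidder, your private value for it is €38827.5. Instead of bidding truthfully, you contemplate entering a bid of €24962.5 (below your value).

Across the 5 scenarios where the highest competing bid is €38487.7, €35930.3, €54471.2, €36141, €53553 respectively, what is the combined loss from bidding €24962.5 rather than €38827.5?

€5923.5

The deviation costs you only when the competing bid falls strictly between €24962.5 and €38827.5; elsewhere both bids give the same outcome.
€38487.7: truthful payoff €339.8, deviation payoff €0 → loss €339.8.
€35930.3: truthful payoff €2897.2, deviation payoff €0 → loss €2897.2.
€54471.2: outcomes coincide → loss €0.
€36141: truthful payoff €2686.5, deviation payoff €0 → loss €2686.5.
€53553: outcomes coincide → loss €0.
Total loss = €339.8 + €2897.2 + €2686.5 = €5923.5.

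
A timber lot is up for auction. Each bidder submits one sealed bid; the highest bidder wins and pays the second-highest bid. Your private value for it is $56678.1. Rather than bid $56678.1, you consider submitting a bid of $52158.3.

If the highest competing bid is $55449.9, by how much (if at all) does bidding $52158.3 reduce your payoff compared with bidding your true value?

Bidding your value $56678.1: you win (since $56678.1 > $55449.9) and pay $55449.9. Payoff $1228.2.
Bidding $52158.3: you lose. Payoff $0.
The competing bid $55449.9 lies between your shaded bid and your value, so underbidding forfeits an item you could have won at a profitable price.
Loss from deviating = $1228.2 − ($0) = $1228.2.

$1228.2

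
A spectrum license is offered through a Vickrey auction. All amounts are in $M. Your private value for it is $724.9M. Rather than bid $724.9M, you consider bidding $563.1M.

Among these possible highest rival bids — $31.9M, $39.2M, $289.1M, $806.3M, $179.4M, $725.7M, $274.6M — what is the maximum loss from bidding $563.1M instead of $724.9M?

$0M

$31.9M: same outcome either way → loss $0M.
$39.2M: same outcome either way → loss $0M.
$289.1M: same outcome either way → loss $0M.
$806.3M: same outcome either way → loss $0M.
$179.4M: same outcome either way → loss $0M.
$725.7M: same outcome either way → loss $0M.
$274.6M: same outcome either way → loss $0M.
Maximum loss: $0M.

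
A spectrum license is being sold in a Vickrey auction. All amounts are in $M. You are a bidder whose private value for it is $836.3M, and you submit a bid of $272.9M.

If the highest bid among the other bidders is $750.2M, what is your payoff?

Your bid $272.9M is below the highest competing bid $750.2M, so you lose.
A losing bidder pays nothing and receives nothing: payoff = $0M.

$0M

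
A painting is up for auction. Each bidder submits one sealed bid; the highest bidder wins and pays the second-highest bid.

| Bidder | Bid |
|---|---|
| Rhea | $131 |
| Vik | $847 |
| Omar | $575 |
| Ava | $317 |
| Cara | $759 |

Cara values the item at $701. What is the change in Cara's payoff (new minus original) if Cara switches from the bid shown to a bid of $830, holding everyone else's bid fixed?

$0

The highest bid among the other bidders is $847; Cara's bid doesn't change that.
Original bid $759: Cara is not highest (top rival bid is $847); payoff $0.
Alternative bid $830: Cara is not highest (top rival bid is $847); payoff $0.
Change in payoff = $0 − ($0) = $0.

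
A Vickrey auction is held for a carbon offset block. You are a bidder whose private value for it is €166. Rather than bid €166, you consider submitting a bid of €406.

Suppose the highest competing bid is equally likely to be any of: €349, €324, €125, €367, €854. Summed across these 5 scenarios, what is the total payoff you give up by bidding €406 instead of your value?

€542

The deviation costs you only when the competing bid falls strictly between €166 and €406; elsewhere both bids give the same outcome.
€349: truthful payoff €0, deviation payoff −€183 → loss €183.
€324: truthful payoff €0, deviation payoff −€158 → loss €158.
€125: outcomes coincide → loss €0.
€367: truthful payoff €0, deviation payoff −€201 → loss €201.
€854: outcomes coincide → loss €0.
Total loss = €183 + €158 + €201 = €542.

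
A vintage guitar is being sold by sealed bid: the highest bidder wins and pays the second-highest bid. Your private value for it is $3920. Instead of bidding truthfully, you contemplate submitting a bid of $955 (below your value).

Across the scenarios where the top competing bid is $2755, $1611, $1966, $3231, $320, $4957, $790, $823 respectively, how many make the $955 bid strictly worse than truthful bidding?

The deviation hurts exactly when the highest competing bid lies strictly between $955 and $3920 — underbidding then forfeits a profitable win.
$2755: inside the interval → strictly worse (loss $1165).
$1611: inside the interval → strictly worse (loss $2309).
$1966: inside the interval → strictly worse (loss $1954).
$3231: inside the interval → strictly worse (loss $689).
$320: below both → same outcome either way.
$4957: above both → same outcome either way.
$790: below both → same outcome either way.
$823: below both → same outcome either way.
Count: 4.

4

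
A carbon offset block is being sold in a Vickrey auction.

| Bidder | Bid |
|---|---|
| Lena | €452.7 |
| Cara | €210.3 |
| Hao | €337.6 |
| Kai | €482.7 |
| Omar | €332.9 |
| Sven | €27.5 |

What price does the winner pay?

Highest bid: Kai at €482.7, so Kai wins.
Second-highest bid: Lena at €452.7 — that is the price the winner pays.

€452.7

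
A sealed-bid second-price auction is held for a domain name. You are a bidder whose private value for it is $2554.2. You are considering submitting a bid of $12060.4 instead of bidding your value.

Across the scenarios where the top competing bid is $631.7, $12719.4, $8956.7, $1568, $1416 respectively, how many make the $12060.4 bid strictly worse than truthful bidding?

The deviation hurts exactly when the highest competing bid lies strictly between $2554.2 and $12060.4 — overbidding then wins at a price above your value.
$631.7: below both → same outcome either way.
$12719.4: above both → same outcome either way.
$8956.7: inside the interval → strictly worse (loss $6402.5).
$1568: below both → same outcome either way.
$1416: below both → same outcome either way.
Count: 1.

1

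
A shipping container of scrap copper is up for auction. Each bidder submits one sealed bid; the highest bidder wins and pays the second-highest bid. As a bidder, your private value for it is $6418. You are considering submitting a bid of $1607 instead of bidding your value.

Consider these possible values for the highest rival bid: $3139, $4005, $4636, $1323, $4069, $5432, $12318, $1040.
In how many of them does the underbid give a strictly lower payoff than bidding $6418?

5

The deviation hurts exactly when the highest competing bid lies strictly between $1607 and $6418 — underbidding then forfeits a profitable win.
$3139: inside the interval → strictly worse (loss $3279).
$4005: inside the interval → strictly worse (loss $2413).
$4636: inside the interval → strictly worse (loss $1782).
$1323: below both → same outcome either way.
$4069: inside the interval → strictly worse (loss $2349).
$5432: inside the interval → strictly worse (loss $986).
$12318: above both → same outcome either way.
$1040: below both → same outcome either way.
Count: 5.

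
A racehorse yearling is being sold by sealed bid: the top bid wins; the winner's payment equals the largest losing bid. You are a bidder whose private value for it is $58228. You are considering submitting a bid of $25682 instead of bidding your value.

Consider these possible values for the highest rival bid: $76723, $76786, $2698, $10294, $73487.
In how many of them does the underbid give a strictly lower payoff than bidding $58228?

0

The deviation hurts exactly when the highest competing bid lies strictly between $25682 and $58228 — underbidding then forfeits a profitable win.
$76723: above both → same outcome either way.
$76786: above both → same outcome either way.
$2698: below both → same outcome either way.
$10294: below both → same outcome either way.
$73487: above both → same outcome either way.
Count: 0.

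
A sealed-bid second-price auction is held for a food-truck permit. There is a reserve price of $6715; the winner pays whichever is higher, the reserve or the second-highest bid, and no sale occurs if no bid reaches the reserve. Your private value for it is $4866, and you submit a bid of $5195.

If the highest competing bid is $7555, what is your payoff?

$0

Your bid $5195 is below the highest competing bid $7555, so you lose. Payoff $0.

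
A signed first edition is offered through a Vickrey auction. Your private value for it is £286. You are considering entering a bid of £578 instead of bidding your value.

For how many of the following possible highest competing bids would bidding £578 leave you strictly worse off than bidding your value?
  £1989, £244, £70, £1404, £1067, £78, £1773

0

The deviation hurts exactly when the highest competing bid lies strictly between £286 and £578 — overbidding then wins at a price above your value.
£1989: above both → same outcome either way.
£244: below both → same outcome either way.
£70: below both → same outcome either way.
£1404: above both → same outcome either way.
£1067: above both → same outcome either way.
£78: below both → same outcome either way.
£1773: above both → same outcome either way.
Count: 0.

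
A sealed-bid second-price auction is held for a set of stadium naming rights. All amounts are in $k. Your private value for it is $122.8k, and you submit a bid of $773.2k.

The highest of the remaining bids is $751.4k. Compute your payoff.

−$628.6k

Your bid $773.2k exceeds the highest competing bid $751.4k, so you win.
In a second-price auction the winner pays the second-highest bid, $751.4k.
Payoff = value − price = $122.8k − $751.4k = −$628.6k.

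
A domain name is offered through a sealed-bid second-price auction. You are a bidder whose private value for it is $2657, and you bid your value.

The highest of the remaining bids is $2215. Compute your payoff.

Your bid $2657 exceeds the highest competing bid $2215, so you win.
In a second-price auction the winner pays the second-highest bid, $2215.
Payoff = value − price = $2657 − $2215 = $442.

$442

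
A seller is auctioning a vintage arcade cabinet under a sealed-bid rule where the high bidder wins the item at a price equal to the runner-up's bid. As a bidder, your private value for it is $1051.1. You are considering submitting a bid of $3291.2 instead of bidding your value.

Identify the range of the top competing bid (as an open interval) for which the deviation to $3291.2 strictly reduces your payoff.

If the competing bid is below $1051.1, both bids win at the same price — no difference.
If it is above $3291.2, both bids lose — no difference.
If it lies strictly between $1051.1 and $3291.2, bidding your value loses (payoff 0) while bidding $3291.2 wins at a price above your value (payoff negative).
So the deviation strictly hurts on the open interval ($1051.1, $3291.2).
Truthful bidding weakly dominates here: raising your bid can only win items priced above your value, and lowering it can only forfeit items priced below.

($1051.1, $3291.2)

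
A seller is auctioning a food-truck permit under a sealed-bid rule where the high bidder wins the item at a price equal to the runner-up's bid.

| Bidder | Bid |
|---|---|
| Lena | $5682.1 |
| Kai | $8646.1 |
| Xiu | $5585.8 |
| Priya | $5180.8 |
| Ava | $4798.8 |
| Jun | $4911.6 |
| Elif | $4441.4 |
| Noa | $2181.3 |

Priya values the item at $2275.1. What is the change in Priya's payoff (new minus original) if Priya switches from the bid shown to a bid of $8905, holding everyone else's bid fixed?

−$6371

The highest bid among the other bidders is $8646.1; Priya's bid doesn't change that.
Original bid $5180.8: Priya is not highest (top rival bid is $8646.1); payoff $0.
Alternative bid $8905: Priya is highest, pays the top rival bid $8646.1; payoff $2275.1 − $8646.1 = −$6371.
Change in payoff = −$6371 − ($0) = −$6371.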